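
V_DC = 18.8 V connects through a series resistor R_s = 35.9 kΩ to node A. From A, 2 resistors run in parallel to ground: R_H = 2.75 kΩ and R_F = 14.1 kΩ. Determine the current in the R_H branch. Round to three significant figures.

Parallel bank: R_p = 1/(1/2.75 + 1/14.1) = 2.301 kΩ.
V_A = 18.8 × 2.301/38.20 = 1.132 V.
I(R_H) = V_A / R_H = 1.132/2.75 = 0.4118 mA.

I ≈ 0.412 mA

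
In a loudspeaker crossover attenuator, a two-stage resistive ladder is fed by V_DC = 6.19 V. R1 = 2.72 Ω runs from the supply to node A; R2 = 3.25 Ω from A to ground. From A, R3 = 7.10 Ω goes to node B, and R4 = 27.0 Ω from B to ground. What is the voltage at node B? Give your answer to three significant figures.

V_B ≈ 2.56 V

Looking into the second stage from A: R3 + R4 = 34.10 Ω appears in parallel with R2.
R2 ‖ (R3+R4) = 2.967 Ω.
First divider: V_A = V_DC · 2.967/(2.72 + 2.967) = 3.230 V.
Stage 2 is unloaded, so V_B = V_A · R4/(R3+R4) = 3.230 × 27.0/34.10 = 2.557 V.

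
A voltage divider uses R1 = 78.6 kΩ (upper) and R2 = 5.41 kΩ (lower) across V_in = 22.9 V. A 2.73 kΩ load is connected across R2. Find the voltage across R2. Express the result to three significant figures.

V_out ≈ 0.517 V

The load sits in parallel with R2, giving an effective lower resistance R2' = R2·R_L/(R2+R_L) = 1.814 kΩ.
Voltage divider with the loaded lower leg: V_out = 22.9 × 1.814/(78.6 + 1.814) = 22.9 × 0.02256 = 0.5167 V.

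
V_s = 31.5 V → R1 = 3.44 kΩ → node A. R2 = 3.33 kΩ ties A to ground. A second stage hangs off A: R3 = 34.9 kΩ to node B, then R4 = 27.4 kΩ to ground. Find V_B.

Node A sees R2 in parallel with the series input of stage 2, R3 + R4 = 62.30 kΩ.
Effective lower resistance at A: R2 ‖ 62.30 = 3.161 kΩ.
First divider: V_A = V_s · 3.161/(3.44 + 3.161) = 15.08 V.
Then the unloaded second divider: V_B = V_A × R4/(R3+R4) = 15.08 × 0.4398 = 6.634 V.

V_B ≈ 6.63 V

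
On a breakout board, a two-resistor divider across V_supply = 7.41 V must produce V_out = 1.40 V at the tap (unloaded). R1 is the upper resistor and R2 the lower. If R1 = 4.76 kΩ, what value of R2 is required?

Required fraction k = V_out/V_supply = 0.1889.
Rearranging, R2 = R1·k/(1−k) = 4.76 × 0.2329 = 1.109 kΩ.

R2 ≈ 1.11 kΩ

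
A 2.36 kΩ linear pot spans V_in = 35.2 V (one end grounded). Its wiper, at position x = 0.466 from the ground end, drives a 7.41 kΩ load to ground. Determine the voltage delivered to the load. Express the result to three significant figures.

Split the track: R_lower = x·R_p = 1.100 kΩ, R_upper = (1−x)·R_p = 1.260 kΩ.
(x·R_p) ‖ R_L = 0.9576 kΩ.
V_out = 35.2 × 0.9576/(1.260 + 0.9576) = 15.20 V.

V_out ≈ 15.2 V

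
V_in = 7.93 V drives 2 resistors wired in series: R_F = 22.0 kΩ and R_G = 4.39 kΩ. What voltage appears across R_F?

Series total: ΣR = 22.0 + 4.39 = 26.39 kΩ.
V = V_in · R/ΣR = 7.93 × 0.8336 = 6.611 V.

V ≈ 6.61 V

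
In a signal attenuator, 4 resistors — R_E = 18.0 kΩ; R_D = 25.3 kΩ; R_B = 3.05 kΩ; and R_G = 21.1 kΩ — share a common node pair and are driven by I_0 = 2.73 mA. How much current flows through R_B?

Total conductance ΣG = 1/18.0 + 1/25.3 + 1/3.05 + 1/21.1 = 0.4703 (units of 1/kΩ).
R_B takes the fraction G_k/ΣG = 0.3279/0.4703 = 0.6971, so I = 2.73 × 0.6971 = 1.903 mA.

I ≈ 1.90 mA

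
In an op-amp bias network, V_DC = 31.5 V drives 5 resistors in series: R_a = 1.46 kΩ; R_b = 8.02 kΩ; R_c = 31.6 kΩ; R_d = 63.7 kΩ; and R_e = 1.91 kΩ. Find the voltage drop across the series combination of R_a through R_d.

V ≈ 30.9 V

ΣR = 1.46 + 8.02 + 31.6 + 63.7 + 1.91 = 106.7 kΩ.
R_{R_a..R_d} = 1.46 + 8.02 + 31.6 + 63.7 = 104.8 kΩ.
Voltage divider: V = V_DC · (104.8 / 106.7) = 31.5 × 0.9821 = 30.94 V.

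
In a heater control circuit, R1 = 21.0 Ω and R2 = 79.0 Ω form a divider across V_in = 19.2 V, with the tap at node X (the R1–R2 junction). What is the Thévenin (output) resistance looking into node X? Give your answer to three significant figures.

Looking into X with the source shorted: R_th = R1·R2/(R1+R2) = 21.00 × 79.0/100.0 = 16.59 Ω.

R_th ≈ 16.6 Ω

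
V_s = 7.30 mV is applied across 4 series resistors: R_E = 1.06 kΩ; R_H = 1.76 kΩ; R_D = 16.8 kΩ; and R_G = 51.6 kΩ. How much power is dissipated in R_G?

Series current I = V_s/ΣR = 7.30/71.22 = 0.1025 µA.
V(R_G) = I·R = 5.289 mV; P = V·I = 5.289 × 0.1025 = 0.5421 nW.

P ≈ 0.542 nW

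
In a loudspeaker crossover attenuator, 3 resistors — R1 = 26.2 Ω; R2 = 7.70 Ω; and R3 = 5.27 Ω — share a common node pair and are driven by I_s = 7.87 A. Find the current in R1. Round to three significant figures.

I ≈ 0.840 A

ΣG = 1/26.2 + 1/7.70 + 1/5.27 = 0.3578.
R1 takes the fraction G_k/ΣG = 0.03817/0.3578 = 0.1067, so I = 7.87 × 0.1067 = 0.8395 A.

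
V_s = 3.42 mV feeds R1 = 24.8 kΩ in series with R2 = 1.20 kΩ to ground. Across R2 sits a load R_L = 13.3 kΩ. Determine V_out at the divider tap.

V_out ≈ 0.145 mV

First combine the lower leg with the load: R2 ‖ R_L = 1.101 kΩ.
Now apply the divider: V_out = 3.42 × 0.04250 = 0.1453 mV.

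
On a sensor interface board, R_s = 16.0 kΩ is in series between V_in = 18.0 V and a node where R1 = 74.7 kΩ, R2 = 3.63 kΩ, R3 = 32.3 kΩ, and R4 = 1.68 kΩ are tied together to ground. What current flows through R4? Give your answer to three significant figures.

Combine the parallel branches: R_p = (1/74.7 + 1/3.63 + 1/32.3 + 1/1.68)⁻¹ = 1.093 kΩ.
V_A = 18.0 × 1.093/17.09 = 1.151 V.
I(R4) = V_A / R4 = 1.151/1.68 = 0.6850 mA.
(Equivalently: I_total = 1.053 mA, then current-divider fraction G_k/ΣG = 0.6505.)

I ≈ 0.685 mA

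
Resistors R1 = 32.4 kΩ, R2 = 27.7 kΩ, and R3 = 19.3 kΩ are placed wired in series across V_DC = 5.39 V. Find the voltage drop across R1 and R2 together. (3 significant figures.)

Series total: ΣR = 32.4 + 27.7 + 19.3 = 79.40 kΩ.
R_{R1..R2} = 32.4 + 27.7 = 60.10 kΩ.
By the voltage-divider rule, V = 5.39 × 60.10/79.40 = 4.080 V.

V ≈ 4.08 V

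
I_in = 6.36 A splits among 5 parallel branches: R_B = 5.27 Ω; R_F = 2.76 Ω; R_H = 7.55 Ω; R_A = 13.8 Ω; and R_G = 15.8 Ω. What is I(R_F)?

I ≈ 2.81 A

Conductances: ΣG = 1/5.27 + 1/2.76 + 1/7.55 + 1/13.8 + 1/15.8 = 0.8203 (1/Ω).
R_F takes the fraction G_k/ΣG = 0.3623/0.8203 = 0.4417, so I = 6.36 × 0.4417 = 2.809 A.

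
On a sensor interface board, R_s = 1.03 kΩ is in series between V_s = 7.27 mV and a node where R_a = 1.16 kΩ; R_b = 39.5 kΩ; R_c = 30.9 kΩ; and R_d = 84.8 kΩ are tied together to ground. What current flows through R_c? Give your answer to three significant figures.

I ≈ 0.120 µA

Combine the parallel branches: R_p = (1/1.16 + 1/39.5 + 1/30.9 + 1/84.8)⁻¹ = 1.073 kΩ.
V_A by voltage divider: V_A = 7.27 × 1.073/(1.03 + 1.073) = 3.710 mV.
I(R_c) = V_A / R_c = 3.710/30.9 = 0.1201 µA.
(Equivalently: I_total = 3.456 µA, then current-divider fraction G_k/ΣG = 0.03474.)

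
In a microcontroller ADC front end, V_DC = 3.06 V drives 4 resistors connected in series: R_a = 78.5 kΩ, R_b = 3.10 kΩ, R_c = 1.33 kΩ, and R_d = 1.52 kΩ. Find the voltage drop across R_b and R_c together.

ΣR = 78.5 + 3.10 + 1.33 + 1.52 = 84.45 kΩ.
R_{R_b..R_c} = 3.10 + 1.33 = 4.430 kΩ.
By the voltage-divider rule, V = 3.06 × 4.430/84.45 = 0.1605 V.

V ≈ 0.161 V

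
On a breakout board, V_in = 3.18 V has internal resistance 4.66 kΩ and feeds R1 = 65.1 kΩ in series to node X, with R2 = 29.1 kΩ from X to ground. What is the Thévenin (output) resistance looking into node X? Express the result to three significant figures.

R_th ≈ 20.5 kΩ

R1' = 4.66 + 65.1 = 69.76 kΩ (source resistance + R1).
Zeroing V_in shorts the top of R1' to ground, so R_th = R1' ‖ R2 = 20.53 kΩ.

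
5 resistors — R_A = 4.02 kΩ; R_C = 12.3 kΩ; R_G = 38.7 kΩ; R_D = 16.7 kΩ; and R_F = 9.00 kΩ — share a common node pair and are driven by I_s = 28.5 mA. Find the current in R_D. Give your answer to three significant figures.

Total conductance ΣG = 1/4.02 + 1/12.3 + 1/38.7 + 1/16.7 + 1/9.00 = 0.5269 (units of 1/kΩ).
R_D takes the fraction G_k/ΣG = 0.05988/0.5269 = 0.1136, so I = 28.5 × 0.1136 = 3.239 mA.

I ≈ 3.24 mA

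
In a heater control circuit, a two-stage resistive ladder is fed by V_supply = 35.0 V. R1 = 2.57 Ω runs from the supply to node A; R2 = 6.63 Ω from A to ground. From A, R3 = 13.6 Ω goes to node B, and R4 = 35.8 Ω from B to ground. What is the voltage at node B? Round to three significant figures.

V_B ≈ 17.6 V

Node A sees R2 in parallel with the series input of stage 2, R3 + R4 = 49.40 Ω.
R2 ‖ (R3+R4) = 5.845 Ω.
So V_A = 35.0 × 0.6946 = 24.31 V.
V_B = V_A × 0.7247 = 17.62 V.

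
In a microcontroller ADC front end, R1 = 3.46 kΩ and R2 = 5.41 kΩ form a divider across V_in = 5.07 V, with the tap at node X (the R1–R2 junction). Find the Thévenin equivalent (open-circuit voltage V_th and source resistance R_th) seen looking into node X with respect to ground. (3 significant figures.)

V_th is the unloaded tap voltage: V_in · R2/(R1+R2) = 5.07 × 0.6099 = 3.092 V.
With V_in suppressed (replaced by a short), R_th = R1 ‖ R2 = (3.460 × 5.41)/(3.460 + 5.41) = 2.110 kΩ.

V_th ≈ 3.09 V, R_th ≈ 2.11 kΩ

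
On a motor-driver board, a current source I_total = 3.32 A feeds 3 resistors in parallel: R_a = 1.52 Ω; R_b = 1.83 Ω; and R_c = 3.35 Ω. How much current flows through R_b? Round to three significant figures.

Conductances: ΣG = 1/1.52 + 1/1.83 + 1/3.35 = 1.503 (1/Ω).
By the current-divider rule, I = I_total · G_k/ΣG = 3.32 × 0.3636 = 1.207 A.

I ≈ 1.21 A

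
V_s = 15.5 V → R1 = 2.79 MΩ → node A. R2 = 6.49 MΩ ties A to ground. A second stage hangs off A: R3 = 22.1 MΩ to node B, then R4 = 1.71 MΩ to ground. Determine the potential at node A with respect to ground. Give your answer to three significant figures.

V_A ≈ 10.0 V

The second stage (R3 + R4 = 23.81 MΩ) loads node A in parallel with R2.
R2 ‖ (R3+R4) = 5.100 MΩ.
So V_A = 15.5 × 0.6464 = 10.02 V.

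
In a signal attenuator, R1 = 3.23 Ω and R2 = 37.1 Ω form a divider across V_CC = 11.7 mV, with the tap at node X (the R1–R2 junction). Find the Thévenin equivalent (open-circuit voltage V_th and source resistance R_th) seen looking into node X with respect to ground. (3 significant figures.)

With X open, the divider is unloaded: V_th = 11.7 × 37.1/40.33 = 10.76 mV.
Zeroing V_CC shorts the top of R1 to ground, so R_th = R1 ‖ R2 = 2.971 Ω.

V_th ≈ 10.8 mV, R_th ≈ 2.97 Ω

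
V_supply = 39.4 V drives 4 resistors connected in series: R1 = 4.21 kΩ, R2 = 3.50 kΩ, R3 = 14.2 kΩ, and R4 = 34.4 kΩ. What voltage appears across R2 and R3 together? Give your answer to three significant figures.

V ≈ 12.4 V

Series total: ΣR = 4.21 + 3.50 + 14.2 + 34.4 = 56.31 kΩ.
R_{R2..R3} = 3.50 + 14.2 = 17.70 kΩ.
Voltage divider: V = V_supply · (17.70 / 56.31) = 39.4 × 0.3143 = 12.38 V.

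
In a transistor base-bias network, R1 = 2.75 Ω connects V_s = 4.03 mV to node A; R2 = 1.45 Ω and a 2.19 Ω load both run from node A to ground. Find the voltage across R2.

V_out ≈ 0.971 mV

The load sits in parallel with R2, giving an effective lower resistance R2' = R2·R_L/(R2+R_L) = 0.8724 Ω.
Now apply the divider: V_out = 4.03 × 0.2408 = 0.9706 mV.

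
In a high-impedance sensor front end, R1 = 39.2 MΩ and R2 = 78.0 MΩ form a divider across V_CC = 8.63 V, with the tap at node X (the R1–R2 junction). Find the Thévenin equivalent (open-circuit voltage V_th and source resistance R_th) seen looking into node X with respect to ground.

V_th ≈ 5.74 V, R_th ≈ 26.1 MΩ

Open-circuit (no load on X): V_th = V_CC · R2/(R1 + R2) = 8.63 × 78.0/(39.20 + 78.0) = 5.744 V.
With V_CC suppressed (replaced by a short), R_th = R1 ‖ R2 = (39.20 × 78.0)/(39.20 + 78.0) = 26.09 MΩ.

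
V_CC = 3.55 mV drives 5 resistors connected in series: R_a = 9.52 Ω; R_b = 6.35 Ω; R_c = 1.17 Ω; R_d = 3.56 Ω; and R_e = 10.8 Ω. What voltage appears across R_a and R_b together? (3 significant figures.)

V ≈ 1.79 mV

Series total: ΣR = 9.52 + 6.35 + 1.17 + 3.56 + 10.8 = 31.40 Ω.
R_{R_a..R_b} = 9.52 + 6.35 = 15.87 Ω.
V = V_CC · R/ΣR = 3.55 × 0.5054 = 1.794 mV.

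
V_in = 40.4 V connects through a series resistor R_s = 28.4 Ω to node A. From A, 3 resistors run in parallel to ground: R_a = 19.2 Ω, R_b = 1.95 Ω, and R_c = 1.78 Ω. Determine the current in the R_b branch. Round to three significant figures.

I ≈ 0.628 A

Parallel bank: R_p = 1/(1/19.2 + 1/1.95 + 1/1.78) = 0.8875 Ω.
V_A = 40.4 × 0.8875/29.29 = 1.224 V.
I(R_b) = V_A / R_b = 1.224/1.95 = 0.6278 A.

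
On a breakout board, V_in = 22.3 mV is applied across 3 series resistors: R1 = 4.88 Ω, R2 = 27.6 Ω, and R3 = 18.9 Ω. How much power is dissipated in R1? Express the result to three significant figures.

ΣR = 51.38 Ω → I = 22.3/51.38 = 0.4340 mA.
P(R1) = I²·R1 = (0.4340)² × 4.88 = 0.9193 µW.

P ≈ 0.919 µW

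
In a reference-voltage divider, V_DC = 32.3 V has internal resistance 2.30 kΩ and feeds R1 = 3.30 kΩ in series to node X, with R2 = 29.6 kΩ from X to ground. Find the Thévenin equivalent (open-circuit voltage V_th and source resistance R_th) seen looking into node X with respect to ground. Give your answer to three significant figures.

V_th ≈ 27.2 V, R_th ≈ 4.71 kΩ

R1' = 2.30 + 3.30 = 5.600 kΩ (source resistance + R1).
V_th is the unloaded tap voltage: V_DC · R2/(R1'+R2) = 32.3 × 0.8409 = 27.16 V.
Zeroing V_DC shorts the top of R1' to ground, so R_th = R1' ‖ R2 = 4.709 kΩ.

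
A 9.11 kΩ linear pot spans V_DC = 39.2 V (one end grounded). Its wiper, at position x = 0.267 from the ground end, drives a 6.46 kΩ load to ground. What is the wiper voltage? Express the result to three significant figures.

Lower segment x·R_p = 2.432 kΩ; upper segment (1−x)·R_p = 6.678 kΩ.
Lower segment in parallel with the load: 2.432 ‖ 6.46 = 1.767 kΩ.
Then V_out = V_DC · 1.767/(6.678 + 1.767) = 8.203 V.

V_out ≈ 8.20 V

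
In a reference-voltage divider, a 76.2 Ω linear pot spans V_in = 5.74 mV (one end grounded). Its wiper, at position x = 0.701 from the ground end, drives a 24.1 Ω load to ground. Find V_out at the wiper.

The pot divides into 22.78 Ω above the wiper and 53.42 Ω below.
(x·R_p) ‖ R_L = 16.61 Ω.
Then V_out = V_in · 16.61/(22.78 + 16.61) = 2.420 mV.

V_out ≈ 2.42 mV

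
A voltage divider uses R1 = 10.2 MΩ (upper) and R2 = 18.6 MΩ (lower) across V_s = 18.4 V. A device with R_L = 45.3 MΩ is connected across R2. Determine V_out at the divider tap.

V_out ≈ 10.4 V

The load sits in parallel with R2, giving an effective lower resistance R2' = R2·R_L/(R2+R_L) = 13.19 MΩ.
Then V_out = V_s · R2'/(R1 + R2') = 18.4 × 13.19/23.39 = 10.37 V.
(Unloaded it would be 11.9 V; the load pulls it down.)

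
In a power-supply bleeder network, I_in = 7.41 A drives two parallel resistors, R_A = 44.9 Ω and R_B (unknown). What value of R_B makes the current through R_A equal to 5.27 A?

R_B ≈ 111 Ω

The fraction through R_A equals R_B/(R_A+R_B).
With f = 0.7112, R_B = R_A · f/(1−f) = 44.9 × 2.463 = 110.6 Ω.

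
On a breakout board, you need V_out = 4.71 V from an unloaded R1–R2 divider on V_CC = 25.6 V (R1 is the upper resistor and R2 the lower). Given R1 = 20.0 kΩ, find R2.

Required fraction k = V_out/V_CC = 0.1840.
R2 = R1 · 0.1840/(1 − 0.1840) = 4.509 kΩ.

R2 ≈ 4.51 kΩ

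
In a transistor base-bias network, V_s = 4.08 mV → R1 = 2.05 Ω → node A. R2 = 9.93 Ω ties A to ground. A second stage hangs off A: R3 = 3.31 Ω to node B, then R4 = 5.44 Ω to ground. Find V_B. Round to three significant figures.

Node A sees R2 in parallel with the series input of stage 2, R3 + R4 = 8.750 Ω.
R2 ‖ (R3+R4) = 4.651 Ω.
So V_A = 4.08 × 0.6941 = 2.832 mV.
Stage 2 is unloaded, so V_B = V_A · R4/(R3+R4) = 2.832 × 5.44/8.750 = 1.761 mV.

V_B ≈ 1.76 mV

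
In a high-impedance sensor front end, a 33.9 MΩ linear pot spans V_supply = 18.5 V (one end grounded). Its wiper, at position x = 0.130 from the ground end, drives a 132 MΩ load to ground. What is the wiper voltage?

Split the track: R_lower = x·R_p = 4.407 MΩ, R_upper = (1−x)·R_p = 29.49 MΩ.
Lower segment in parallel with the load: 4.407 ‖ 132 = 4.265 MΩ.
Loaded-divider output: V_out = 18.5 × 0.1263 = 2.337 V.
(Unloaded: V_out = x·V_supply = 2.41 V.)

V_out ≈ 2.34 V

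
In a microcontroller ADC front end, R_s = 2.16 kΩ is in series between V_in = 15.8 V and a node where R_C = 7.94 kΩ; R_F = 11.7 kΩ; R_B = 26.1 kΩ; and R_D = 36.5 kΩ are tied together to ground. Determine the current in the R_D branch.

I ≈ 0.271 mA

Combine the parallel branches: R_p = (1/7.94 + 1/11.7 + 1/26.1 + 1/36.5)⁻¹ = 3.608 kΩ.
V_A by voltage divider: V_A = 15.8 × 3.608/(2.16 + 3.608) = 9.884 V.
I(R_D) = V_A / R_D = 9.884/36.5 = 0.2708 mA.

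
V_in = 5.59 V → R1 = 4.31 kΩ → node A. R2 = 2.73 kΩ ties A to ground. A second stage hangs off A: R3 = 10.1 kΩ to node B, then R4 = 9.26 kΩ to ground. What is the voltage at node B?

V_B ≈ 0.954 V

The second stage (R3 + R4 = 19.36 kΩ) loads node A in parallel with R2.
Effective lower resistance at A: R2 ‖ 19.36 = 2.393 kΩ.
V_A = 5.59 × 2.393/(4.31 + 2.393) = 1.995 V.
Then the unloaded second divider: V_B = V_A × R4/(R3+R4) = 1.995 × 0.4783 = 0.9544 V.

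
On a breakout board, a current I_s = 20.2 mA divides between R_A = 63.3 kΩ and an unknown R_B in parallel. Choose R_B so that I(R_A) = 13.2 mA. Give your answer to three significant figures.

The fraction through R_A equals R_B/(R_A+R_B).
13.2/20.2 = R_B/(R_A + R_B) → R_B = R_A · (0.6535)/(1 − 0.6535) = 63.3 × 1.886 = 119.4 kΩ.

R_B ≈ 119 kΩ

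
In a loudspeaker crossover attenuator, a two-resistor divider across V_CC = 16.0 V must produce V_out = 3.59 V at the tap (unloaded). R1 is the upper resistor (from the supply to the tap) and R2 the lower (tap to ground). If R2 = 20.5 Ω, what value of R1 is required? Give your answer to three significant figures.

Required fraction k = V_out/V_CC = 0.2244.
Rearranging, R1 = R2·(1−k)/k = 20.5 × 3.457 = 70.86 Ω.

R1 ≈ 70.9 Ω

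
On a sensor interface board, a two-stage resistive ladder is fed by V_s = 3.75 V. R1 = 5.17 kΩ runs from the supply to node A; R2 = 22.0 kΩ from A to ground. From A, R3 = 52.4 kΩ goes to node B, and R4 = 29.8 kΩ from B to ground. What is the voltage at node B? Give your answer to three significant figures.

Node A sees R2 in parallel with the series input of stage 2, R3 + R4 = 82.20 kΩ.
Effective lower resistance at A: R2 ‖ 82.20 = 17.36 kΩ.
So V_A = 3.75 × 0.7705 = 2.889 V.
Stage 2 is unloaded, so V_B = V_A · R4/(R3+R4) = 2.889 × 29.8/82.20 = 1.047 V.

V_B ≈ 1.05 V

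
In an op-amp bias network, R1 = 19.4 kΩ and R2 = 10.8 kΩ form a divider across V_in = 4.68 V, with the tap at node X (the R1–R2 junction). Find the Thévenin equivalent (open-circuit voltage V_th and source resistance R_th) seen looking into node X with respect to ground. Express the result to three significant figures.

V_th ≈ 1.67 V, R_th ≈ 6.94 kΩ

Open-circuit (no load on X): V_th = V_in · R2/(R1 + R2) = 4.68 × 10.8/(19.40 + 10.8) = 1.674 V.
Looking into X with the source shorted: R_th = R1·R2/(R1+R2) = 19.40 × 10.8/30.20 = 6.938 kΩ.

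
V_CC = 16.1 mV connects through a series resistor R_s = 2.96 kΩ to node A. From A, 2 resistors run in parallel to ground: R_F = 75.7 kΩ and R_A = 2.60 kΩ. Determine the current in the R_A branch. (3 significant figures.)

Equivalent of the parallel group: R_p = 2.514 kΩ.
V_A by voltage divider: V_A = 16.1 × 2.514/(2.96 + 2.514) = 7.394 mV.
I(R_A) = V_A / R_A = 7.394/2.60 = 2.844 µA.
(Check via current divider: I_total = 2.941 µA; share G_k/ΣG = 0.9668 → same result.)

I ≈ 2.84 µA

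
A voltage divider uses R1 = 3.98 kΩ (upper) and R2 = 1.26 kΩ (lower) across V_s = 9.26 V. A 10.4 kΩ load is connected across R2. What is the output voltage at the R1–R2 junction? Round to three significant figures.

The load sits in parallel with R2, giving an effective lower resistance R2' = R2·R_L/(R2+R_L) = 1.124 kΩ.
Now apply the divider: V_out = 9.26 × 0.2202 = 2.039 V.
(Unloaded it would be 2.23 V; the load pulls it down.)

V_out ≈ 2.04 V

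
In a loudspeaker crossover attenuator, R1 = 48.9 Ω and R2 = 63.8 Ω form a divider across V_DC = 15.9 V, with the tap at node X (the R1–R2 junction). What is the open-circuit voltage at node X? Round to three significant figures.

V_th ≈ 9.00 V

With X open, the divider is unloaded: V_th = 15.9 × 63.8/112.7 = 9.001 V.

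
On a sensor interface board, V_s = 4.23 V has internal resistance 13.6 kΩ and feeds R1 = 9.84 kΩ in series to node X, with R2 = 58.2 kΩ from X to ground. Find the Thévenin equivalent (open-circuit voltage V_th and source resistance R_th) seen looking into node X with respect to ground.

R1' = 13.6 + 9.84 = 23.44 kΩ (source resistance + R1).
Open-circuit (no load on X): V_th = V_s · R2/(R1' + R2) = 4.23 × 58.2/(23.44 + 58.2) = 3.016 V.
Looking into X with the source shorted: R_th = R1'·R2/(R1'+R2) = 23.44 × 58.2/81.64 = 16.71 kΩ.

V_th ≈ 3.02 V, R_th ≈ 16.7 kΩ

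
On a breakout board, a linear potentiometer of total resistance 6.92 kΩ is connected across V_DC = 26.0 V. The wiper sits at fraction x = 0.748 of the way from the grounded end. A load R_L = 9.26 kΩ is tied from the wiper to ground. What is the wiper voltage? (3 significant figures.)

Split the track: R_lower = x·R_p = 5.176 kΩ, R_upper = (1−x)·R_p = 1.744 kΩ.
Lower segment in parallel with the load: 5.176 ‖ 9.26 = 3.320 kΩ.
V_out = 26.0 × 3.320/(1.744 + 3.320) = 17.05 V.

V_out ≈ 17.0 V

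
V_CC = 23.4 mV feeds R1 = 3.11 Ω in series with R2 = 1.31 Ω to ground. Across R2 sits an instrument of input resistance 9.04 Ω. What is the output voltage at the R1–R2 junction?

The load sits in parallel with R2, giving an effective lower resistance R2' = R2·R_L/(R2+R_L) = 1.144 Ω.
Now apply the divider: V_out = 23.4 × 0.2690 = 6.294 mV.
(Unloaded it would be 6.94 mV; the load pulls it down.)

V_out ≈ 6.29 mV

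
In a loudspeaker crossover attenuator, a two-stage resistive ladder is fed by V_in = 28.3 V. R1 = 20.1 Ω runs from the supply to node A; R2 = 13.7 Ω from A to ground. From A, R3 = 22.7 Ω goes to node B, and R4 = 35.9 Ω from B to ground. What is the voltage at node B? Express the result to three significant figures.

Looking into the second stage from A: R3 + R4 = 58.60 Ω appears in parallel with R2.
R2 ‖ (R3+R4) = 11.10 Ω.
V_A = 28.3 × 11.10/(20.1 + 11.10) = 10.07 V.
Stage 2 is unloaded, so V_B = V_A · R4/(R3+R4) = 10.07 × 35.9/58.60 = 6.170 V.

V_B ≈ 6.17 V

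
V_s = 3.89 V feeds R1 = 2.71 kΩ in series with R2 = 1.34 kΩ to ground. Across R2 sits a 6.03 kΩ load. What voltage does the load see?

V_out ≈ 1.12 V

R2 ‖ R_L = (1.34 × 6.03)/(1.34 + 6.03) = 1.096 kΩ.
Then V_out = V_s · R2'/(R1 + R2') = 3.89 × 1.096/3.806 = 1.120 V.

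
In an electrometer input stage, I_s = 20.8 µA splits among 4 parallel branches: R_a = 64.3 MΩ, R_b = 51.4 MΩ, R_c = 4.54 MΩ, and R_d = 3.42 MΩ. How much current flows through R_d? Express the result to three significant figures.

I ≈ 11.1 µA

Total conductance ΣG = 1/64.3 + 1/51.4 + 1/4.54 + 1/3.42 = 0.5477 (units of 1/MΩ).
By the current-divider rule, I = I_s · G_k/ΣG = 20.8 × 0.5339 = 11.11 µA.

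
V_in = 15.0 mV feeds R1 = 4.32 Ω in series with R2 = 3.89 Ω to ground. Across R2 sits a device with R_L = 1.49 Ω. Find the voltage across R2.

V_out ≈ 2.99 mV

R2 ‖ R_L = (3.89 × 1.49)/(3.89 + 1.49) = 1.077 Ω.
Now apply the divider: V_out = 15.0 × 0.1996 = 2.994 mV.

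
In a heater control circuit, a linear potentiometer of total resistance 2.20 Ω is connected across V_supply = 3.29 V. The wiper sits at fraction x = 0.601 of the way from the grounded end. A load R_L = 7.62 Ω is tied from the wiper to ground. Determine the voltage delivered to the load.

V_out ≈ 1.85 V

The pot divides into 0.8778 Ω above the wiper and 1.322 Ω below.
R_L loads the lower segment: effective lower R = 1.127 Ω.
Then V_out = V_supply · 1.127/(0.8778 + 1.127) = 1.849 V.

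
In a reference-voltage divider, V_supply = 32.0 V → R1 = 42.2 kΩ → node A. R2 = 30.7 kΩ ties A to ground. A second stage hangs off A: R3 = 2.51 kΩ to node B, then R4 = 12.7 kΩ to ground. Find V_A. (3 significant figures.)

Looking into the second stage from A: R3 + R4 = 15.21 kΩ appears in parallel with R2.
R2 ‖ (R3+R4) = 10.17 kΩ.
V_A = 32.0 × 10.17/(42.2 + 10.17) = 6.215 V.

V_A ≈ 6.21 V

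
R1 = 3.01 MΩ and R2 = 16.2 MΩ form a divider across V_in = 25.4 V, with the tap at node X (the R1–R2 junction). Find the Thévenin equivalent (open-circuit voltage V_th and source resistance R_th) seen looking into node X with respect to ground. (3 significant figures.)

V_th is the unloaded tap voltage: V_in · R2/(R1+R2) = 25.4 × 0.8433 = 21.42 V.
Looking into X with the source shorted: R_th = R1·R2/(R1+R2) = 3.010 × 16.2/19.21 = 2.538 MΩ.

V_th ≈ 21.4 V, R_th ≈ 2.54 MΩ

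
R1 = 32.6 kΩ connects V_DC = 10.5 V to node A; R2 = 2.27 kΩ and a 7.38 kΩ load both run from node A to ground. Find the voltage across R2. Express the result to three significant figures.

V_out ≈ 0.531 V

First combine the lower leg with the load: R2 ‖ R_L = 1.736 kΩ.
Voltage divider with the loaded lower leg: V_out = 10.5 × 1.736/(32.6 + 1.736) = 10.5 × 0.05056 = 0.5309 V.
(Unloaded it would be 0.684 V; the load pulls it down.)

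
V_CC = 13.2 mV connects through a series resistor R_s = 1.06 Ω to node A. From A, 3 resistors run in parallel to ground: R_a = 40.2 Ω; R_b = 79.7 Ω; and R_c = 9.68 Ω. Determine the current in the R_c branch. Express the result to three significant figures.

Parallel bank: R_p = 1/(1/40.2 + 1/79.7 + 1/9.68) = 7.106 Ω.
V_A by voltage divider: V_A = 13.2 × 7.106/(1.06 + 7.106) = 11.49 mV.
I(R_c) = V_A / R_c = 11.49/9.68 = 1.187 mA.

I ≈ 1.19 mA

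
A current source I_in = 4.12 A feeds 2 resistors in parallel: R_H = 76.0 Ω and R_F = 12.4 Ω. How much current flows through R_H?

I ≈ 0.578 A

Two-branch current divider: I_k = I_in · R_other/(R_1 + R_2).
I(R_H) = 4.12 × 12.4/(76.0 + 12.4) = 4.12 × 0.1403 = 0.5779 A.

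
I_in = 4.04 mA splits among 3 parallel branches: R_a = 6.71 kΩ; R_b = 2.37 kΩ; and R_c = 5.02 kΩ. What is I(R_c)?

I ≈ 1.04 mA

Conductances: ΣG = 1/6.71 + 1/2.37 + 1/5.02 = 0.7702 (1/kΩ).
R_c takes the fraction G_k/ΣG = 0.1992/0.7702 = 0.2586, so I = 4.04 × 0.2586 = 1.045 mA.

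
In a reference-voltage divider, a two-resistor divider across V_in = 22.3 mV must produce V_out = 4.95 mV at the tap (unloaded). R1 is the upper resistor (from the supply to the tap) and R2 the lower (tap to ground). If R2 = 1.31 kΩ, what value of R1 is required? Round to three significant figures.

R1 ≈ 4.59 kΩ

The divider ratio is R2/(R1+R2) = 4.95/22.3 = 0.2220.
R1 = R2·(1/k − 1) = 1.31 × 3.505 = 4.592 kΩ.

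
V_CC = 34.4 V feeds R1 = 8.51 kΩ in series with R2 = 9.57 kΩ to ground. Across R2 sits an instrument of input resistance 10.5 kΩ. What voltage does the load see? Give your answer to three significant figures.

V_out ≈ 12.7 V

R2 ‖ R_L = (9.57 × 10.5)/(9.57 + 10.5) = 5.007 kΩ.
Voltage divider with the loaded lower leg: V_out = 34.4 × 5.007/(8.51 + 5.007) = 34.4 × 0.3704 = 12.74 V.
(Unloaded it would be 18.2 V; the load pulls it down.)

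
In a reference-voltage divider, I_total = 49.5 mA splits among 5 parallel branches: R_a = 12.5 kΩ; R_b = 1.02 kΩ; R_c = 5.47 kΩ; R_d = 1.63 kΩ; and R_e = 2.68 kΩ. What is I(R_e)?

Total conductance ΣG = 1/12.5 + 1/1.02 + 1/5.47 + 1/1.63 + 1/2.68 = 2.230 (units of 1/kΩ).
Current divider: I(R_e) = I_total · G_k/ΣG = 49.5 × (0.3731/2.230) = 49.5 × 0.1673 = 8.283 mA.

I ≈ 8.28 mA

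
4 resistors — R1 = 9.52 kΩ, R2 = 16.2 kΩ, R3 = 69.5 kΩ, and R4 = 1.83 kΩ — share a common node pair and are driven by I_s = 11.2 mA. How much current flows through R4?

I ≈ 8.41 mA

Total conductance ΣG = 1/9.52 + 1/16.2 + 1/69.5 + 1/1.83 = 0.7276 (units of 1/kΩ).
Current divider: I(R4) = I_s · G_k/ΣG = 11.2 × (0.5464/0.7276) = 11.2 × 0.7510 = 8.411 mA.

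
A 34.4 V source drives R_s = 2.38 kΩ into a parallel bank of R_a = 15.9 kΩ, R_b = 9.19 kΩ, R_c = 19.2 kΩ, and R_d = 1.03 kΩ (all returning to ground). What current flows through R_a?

Equivalent of the parallel group: R_p = 0.8371 kΩ.
V_A by voltage divider: V_A = 34.4 × 0.8371/(2.38 + 0.8371) = 8.951 V.
Branch current I = V_A/R_a = 8.951/15.9 = 0.5629 mA.

I ≈ 0.563 mA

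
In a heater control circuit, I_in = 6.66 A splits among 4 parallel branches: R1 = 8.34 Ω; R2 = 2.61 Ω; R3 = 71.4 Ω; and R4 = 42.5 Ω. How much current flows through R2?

Total conductance ΣG = 1/8.34 + 1/2.61 + 1/71.4 + 1/42.5 = 0.5406 (units of 1/Ω).
R2 takes the fraction G_k/ΣG = 0.3831/0.5406 = 0.7088, so I = 6.66 × 0.7088 = 4.720 A.

I ≈ 4.72 A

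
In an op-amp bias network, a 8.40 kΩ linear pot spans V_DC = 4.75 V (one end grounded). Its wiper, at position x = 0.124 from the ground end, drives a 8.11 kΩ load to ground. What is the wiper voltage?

The pot divides into 7.358 kΩ above the wiper and 1.042 kΩ below.
Lower segment in parallel with the load: 1.042 ‖ 8.11 = 0.9230 kΩ.
Then V_out = V_DC · 0.9230/(7.358 + 0.9230) = 0.5294 V.

V_out ≈ 0.529 V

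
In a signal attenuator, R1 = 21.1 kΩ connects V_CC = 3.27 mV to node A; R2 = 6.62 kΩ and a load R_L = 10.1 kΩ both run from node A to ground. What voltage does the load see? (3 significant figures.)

V_out ≈ 0.521 mV

First combine the lower leg with the load: R2 ‖ R_L = 3.999 kΩ.
Then V_out = V_CC · R2'/(R1 + R2') = 3.27 × 3.999/25.10 = 0.5210 mV.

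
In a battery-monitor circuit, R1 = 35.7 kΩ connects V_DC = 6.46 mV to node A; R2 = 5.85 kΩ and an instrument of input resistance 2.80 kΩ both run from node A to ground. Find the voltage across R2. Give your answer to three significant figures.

First combine the lower leg with the load: R2 ‖ R_L = 1.894 kΩ.
Then V_out = V_DC · R2'/(R1 + R2') = 6.46 × 1.894/37.59 = 0.3254 mV.
(Unloaded it would be 0.910 mV; the load pulls it down.)

V_out ≈ 0.325 mV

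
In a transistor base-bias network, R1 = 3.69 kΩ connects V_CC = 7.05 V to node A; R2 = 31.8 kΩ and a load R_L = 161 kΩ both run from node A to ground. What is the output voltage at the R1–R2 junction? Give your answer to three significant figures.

V_out ≈ 6.19 V

The load sits in parallel with R2, giving an effective lower resistance R2' = R2·R_L/(R2+R_L) = 26.55 kΩ.
Now apply the divider: V_out = 7.05 × 0.8780 = 6.190 V.
(Unloaded it would be 6.32 V; the load pulls it down.)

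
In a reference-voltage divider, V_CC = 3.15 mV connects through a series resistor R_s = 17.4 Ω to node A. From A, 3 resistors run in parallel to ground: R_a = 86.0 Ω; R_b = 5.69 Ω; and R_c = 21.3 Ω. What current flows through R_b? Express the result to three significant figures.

I ≈ 0.109 mA

Combine the parallel branches: R_p = (1/86.0 + 1/5.69 + 1/21.3)⁻¹ = 4.268 Ω.
Node voltage V_A = V_CC · R_p/(R_s + R_p) = 3.15 × 0.1970 = 0.6204 mV.
Branch current I = V_A/R_b = 0.6204/5.69 = 0.1090 mA.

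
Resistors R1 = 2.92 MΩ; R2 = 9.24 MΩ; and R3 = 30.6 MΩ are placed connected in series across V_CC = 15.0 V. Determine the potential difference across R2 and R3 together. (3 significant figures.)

V ≈ 14.0 V

Total series resistance ΣR = 2.92 + 9.24 + 30.6 = 42.76 MΩ.
R_{R2..R3} = 9.24 + 30.6 = 39.84 MΩ.
By the voltage-divider rule, V = 15.0 × 39.84/42.76 = 13.98 V.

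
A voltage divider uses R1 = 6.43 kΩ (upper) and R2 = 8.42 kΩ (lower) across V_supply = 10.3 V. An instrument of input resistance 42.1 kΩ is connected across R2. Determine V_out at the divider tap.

The load sits in parallel with R2, giving an effective lower resistance R2' = R2·R_L/(R2+R_L) = 7.017 kΩ.
Now apply the divider: V_out = 10.3 × 0.5218 = 5.375 V.
(Unloaded it would be 5.84 V; the load pulls it down.)

V_out ≈ 5.37 V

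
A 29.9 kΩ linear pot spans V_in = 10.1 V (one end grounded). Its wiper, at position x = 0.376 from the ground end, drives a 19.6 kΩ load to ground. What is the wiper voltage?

V_out ≈ 2.80 V

The pot divides into 18.66 kΩ above the wiper and 11.24 kΩ below.
R_L loads the lower segment: effective lower R = 7.144 kΩ.
Then V_out = V_in · 7.144/(18.66 + 7.144) = 2.797 V.
(Unloaded: V_out = x·V_in = 3.80 V.)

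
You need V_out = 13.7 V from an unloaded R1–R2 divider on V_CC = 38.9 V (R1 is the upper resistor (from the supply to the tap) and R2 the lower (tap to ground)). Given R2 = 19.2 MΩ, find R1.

Required fraction k = V_out/V_CC = 0.3522.
So R1 = R2 · (V_CC/V_out − 1) = 19.2 × (38.9/13.7 − 1) = 19.2 × 1.839 = 35.32 MΩ.

R1 ≈ 35.3 MΩ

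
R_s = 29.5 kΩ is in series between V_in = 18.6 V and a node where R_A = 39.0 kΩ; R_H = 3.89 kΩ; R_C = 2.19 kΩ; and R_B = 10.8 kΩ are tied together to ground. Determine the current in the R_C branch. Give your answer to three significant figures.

I ≈ 0.333 mA

Parallel bank: R_p = 1/(1/39.0 + 1/3.89 + 1/2.19 + 1/10.8) = 1.202 kΩ.
V_A = 18.6 × 1.202/30.70 = 0.7282 V.
Branch current I = V_A/R_C = 0.7282/2.19 = 0.3325 mA.
(Check via current divider: I_total = 0.6058 mA; share G_k/ΣG = 0.5489 → same result.)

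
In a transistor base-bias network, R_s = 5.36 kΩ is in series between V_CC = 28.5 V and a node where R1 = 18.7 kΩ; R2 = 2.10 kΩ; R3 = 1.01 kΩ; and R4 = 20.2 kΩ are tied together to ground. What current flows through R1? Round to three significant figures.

Parallel bank: R_p = 1/(1/18.7 + 1/2.10 + 1/1.01 + 1/20.2) = 0.6372 kΩ.
V_A = 28.5 × 0.6372/5.997 = 3.028 V.
I(R1) = V_A / R1 = 3.028/18.7 = 0.1619 mA.

I ≈ 0.162 mA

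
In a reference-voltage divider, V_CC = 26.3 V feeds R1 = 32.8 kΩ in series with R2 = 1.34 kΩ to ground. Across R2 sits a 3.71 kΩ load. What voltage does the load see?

V_out ≈ 0.766 V

The load sits in parallel with R2, giving an effective lower resistance R2' = R2·R_L/(R2+R_L) = 0.9844 kΩ.
Now apply the divider: V_out = 26.3 × 0.02914 = 0.7663 V.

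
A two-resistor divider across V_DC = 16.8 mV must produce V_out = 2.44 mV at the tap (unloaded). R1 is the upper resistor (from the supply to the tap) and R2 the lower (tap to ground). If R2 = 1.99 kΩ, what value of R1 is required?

R1 ≈ 11.7 kΩ

V_out/V_DC = R2/(R1+R2) = 0.1452.
R1 = R2·(1/k − 1) = 1.99 × 5.885 = 11.71 kΩ.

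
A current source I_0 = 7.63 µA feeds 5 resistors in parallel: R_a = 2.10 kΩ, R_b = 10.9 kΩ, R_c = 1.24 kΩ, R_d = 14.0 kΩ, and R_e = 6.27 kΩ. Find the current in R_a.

I ≈ 2.26 µA

ΣG = 1/2.10 + 1/10.9 + 1/1.24 + 1/14.0 + 1/6.27 = 1.605.
R_a takes the fraction G_k/ΣG = 0.4762/1.605 = 0.2966, so I = 7.63 × 0.2966 = 2.263 µA.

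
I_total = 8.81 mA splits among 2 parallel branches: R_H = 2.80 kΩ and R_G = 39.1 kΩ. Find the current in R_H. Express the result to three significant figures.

For two parallel branches, I_k = I_total · (other R)/(sum of R).
So I = 8.81 × 39.1/41.90 = 8.221 mA.

I ≈ 8.22 mA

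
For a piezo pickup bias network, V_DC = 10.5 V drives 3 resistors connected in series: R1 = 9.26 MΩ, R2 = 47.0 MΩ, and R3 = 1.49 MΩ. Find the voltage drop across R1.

V ≈ 1.68 V

Total series resistance ΣR = 9.26 + 47.0 + 1.49 = 57.75 MΩ.
Voltage divider: V = V_DC · (9.260 / 57.75) = 10.5 × 0.1603 = 1.684 V.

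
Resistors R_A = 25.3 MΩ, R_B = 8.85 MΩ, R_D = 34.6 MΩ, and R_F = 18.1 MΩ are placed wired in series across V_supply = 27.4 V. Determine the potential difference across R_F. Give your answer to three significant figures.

Series total: ΣR = 25.3 + 8.85 + 34.6 + 18.1 = 86.85 MΩ.
Voltage divider: V = V_supply · (18.10 / 86.85) = 27.4 × 0.2084 = 5.710 V.

V ≈ 5.71 V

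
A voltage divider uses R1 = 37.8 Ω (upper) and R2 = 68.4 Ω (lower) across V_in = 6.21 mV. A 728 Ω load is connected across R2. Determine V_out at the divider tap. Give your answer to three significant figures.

V_out ≈ 3.87 mV

First combine the lower leg with the load: R2 ‖ R_L = 62.53 Ω.
Then V_out = V_in · R2'/(R1 + R2') = 6.21 × 62.53/100.3 = 3.870 mV.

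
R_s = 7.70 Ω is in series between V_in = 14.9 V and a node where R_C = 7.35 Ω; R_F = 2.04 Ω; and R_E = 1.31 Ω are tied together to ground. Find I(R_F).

Equivalent of the parallel group: R_p = 0.7196 Ω.
Node voltage V_A = V_in · R_p/(R_s + R_p) = 14.9 × 0.08547 = 1.274 V.
Branch current I = V_A/R_F = 1.274/2.04 = 0.6243 A.

I ≈ 0.624 A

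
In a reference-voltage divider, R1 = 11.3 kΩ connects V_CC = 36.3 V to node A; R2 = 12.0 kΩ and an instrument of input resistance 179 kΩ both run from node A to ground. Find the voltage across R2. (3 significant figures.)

V_out ≈ 18.1 V

The load sits in parallel with R2, giving an effective lower resistance R2' = R2·R_L/(R2+R_L) = 11.25 kΩ.
Voltage divider with the loaded lower leg: V_out = 36.3 × 11.25/(11.3 + 11.25) = 36.3 × 0.4988 = 18.11 V.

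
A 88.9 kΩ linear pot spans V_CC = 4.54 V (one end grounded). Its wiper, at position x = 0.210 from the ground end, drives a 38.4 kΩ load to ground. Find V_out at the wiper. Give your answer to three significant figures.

V_out ≈ 0.689 V

The pot divides into 70.23 kΩ above the wiper and 18.67 kΩ below.
Lower segment in parallel with the load: 18.67 ‖ 38.4 = 12.56 kΩ.
Then V_out = V_CC · 12.56/(70.23 + 12.56) = 0.6888 V.
(Unloaded: V_out = x·V_CC = 0.953 V.)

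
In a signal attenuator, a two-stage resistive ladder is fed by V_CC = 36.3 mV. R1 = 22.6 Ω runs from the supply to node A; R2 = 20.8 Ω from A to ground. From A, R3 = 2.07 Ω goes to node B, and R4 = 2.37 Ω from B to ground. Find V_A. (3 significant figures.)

V_A ≈ 5.06 mV

Looking into the second stage from A: R3 + R4 = 4.440 Ω appears in parallel with R2.
R2 ‖ (R3+R4) = 3.659 Ω.
First divider: V_A = V_CC · 3.659/(22.6 + 3.659) = 5.058 mV.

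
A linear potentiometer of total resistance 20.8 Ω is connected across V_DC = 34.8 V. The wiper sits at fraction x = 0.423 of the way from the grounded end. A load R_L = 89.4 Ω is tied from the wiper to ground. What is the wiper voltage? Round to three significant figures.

Lower segment x·R_p = 8.798 Ω; upper segment (1−x)·R_p = 12.00 Ω.
R_L loads the lower segment: effective lower R = 8.010 Ω.
V_out = 34.8 × 8.010/(12.00 + 8.010) = 13.93 V.

V_out ≈ 13.9 V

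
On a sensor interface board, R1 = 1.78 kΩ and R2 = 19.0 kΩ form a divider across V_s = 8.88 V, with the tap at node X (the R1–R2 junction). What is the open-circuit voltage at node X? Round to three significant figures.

With X open, the divider is unloaded: V_th = 8.88 × 19.0/20.78 = 8.119 V.

V_th ≈ 8.12 V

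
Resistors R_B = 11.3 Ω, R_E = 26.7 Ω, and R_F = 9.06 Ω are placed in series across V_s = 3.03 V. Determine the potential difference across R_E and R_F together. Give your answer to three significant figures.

ΣR = 11.3 + 26.7 + 9.06 = 47.06 Ω.
R_{R_E..R_F} = 26.7 + 9.06 = 35.76 Ω.
By the voltage-divider rule, V = 3.03 × 35.76/47.06 = 2.302 V.

V ≈ 2.30 V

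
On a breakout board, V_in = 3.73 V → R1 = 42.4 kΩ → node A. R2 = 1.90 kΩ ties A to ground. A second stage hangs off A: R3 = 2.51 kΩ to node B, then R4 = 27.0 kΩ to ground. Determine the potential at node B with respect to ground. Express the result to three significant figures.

Node A sees R2 in parallel with the series input of stage 2, R3 + R4 = 29.51 kΩ.
R2 ‖ (R3+R4) = 1.785 kΩ.
V_A = 3.73 × 1.785/(42.4 + 1.785) = 0.1507 V.
Then the unloaded second divider: V_B = V_A × R4/(R3+R4) = 0.1507 × 0.9149 = 0.1379 V.

V_B ≈ 0.138 V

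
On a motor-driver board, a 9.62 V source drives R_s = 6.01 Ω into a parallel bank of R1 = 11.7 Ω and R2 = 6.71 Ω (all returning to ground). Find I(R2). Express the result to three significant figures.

Combine the parallel branches: R_p = (1/11.7 + 1/6.71)⁻¹ = 4.264 Ω.
V_A = 9.62 × 4.264/10.27 = 3.993 V.
I(R2) = V_A / R2 = 3.993/6.71 = 0.5950 A.

I ≈ 0.595 A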